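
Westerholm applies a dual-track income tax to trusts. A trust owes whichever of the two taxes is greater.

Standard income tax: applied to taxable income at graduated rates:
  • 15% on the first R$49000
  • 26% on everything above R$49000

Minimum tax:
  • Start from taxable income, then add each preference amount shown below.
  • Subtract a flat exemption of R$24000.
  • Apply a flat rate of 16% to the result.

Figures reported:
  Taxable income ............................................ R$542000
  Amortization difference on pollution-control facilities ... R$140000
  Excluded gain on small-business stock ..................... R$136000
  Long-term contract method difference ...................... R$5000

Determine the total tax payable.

R$135530

Standard income tax:
  R$49000 × 15% = R$7350
  R$493000 × 26% = R$128180
  → R$135530

Minimum tax:
  Adjusted income: R$542000 + R$140000 + R$136000 + R$5000 = R$823000
  Less exemption R$24000 → base R$799000
  R$799000 × 16% = R$127840

R$135530 > R$127840, so the standard income tax governs.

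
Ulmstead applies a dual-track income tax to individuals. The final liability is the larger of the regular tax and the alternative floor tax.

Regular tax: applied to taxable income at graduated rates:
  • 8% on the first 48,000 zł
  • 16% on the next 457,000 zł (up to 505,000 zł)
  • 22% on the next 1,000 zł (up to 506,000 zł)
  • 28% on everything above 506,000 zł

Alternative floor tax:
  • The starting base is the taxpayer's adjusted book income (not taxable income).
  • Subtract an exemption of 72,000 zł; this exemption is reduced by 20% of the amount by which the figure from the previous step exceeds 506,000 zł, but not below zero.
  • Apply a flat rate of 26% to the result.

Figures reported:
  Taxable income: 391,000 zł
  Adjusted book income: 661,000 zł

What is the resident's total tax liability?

Alternative floor tax:
  Base (adjusted book income): 661,000 zł
  Exemption: 72,000 zł − 20% × (661,000 zł − 506,000 zł) = 72,000 zł − 31,000 zł = 41,000 zł
  Base: 661,000 zł − 41,000 zł = 620,000 zł
  620,000 zł × 26% = 161,200 zł

Regular tax:
  48,000 zł × 8% = 3,840 zł
  343,000 zł × 16% = 54,880 zł
  → 58,720 zł

161,200 zł > 58,720 zł, so the alternative floor tax is the binding amount.

161,200 zł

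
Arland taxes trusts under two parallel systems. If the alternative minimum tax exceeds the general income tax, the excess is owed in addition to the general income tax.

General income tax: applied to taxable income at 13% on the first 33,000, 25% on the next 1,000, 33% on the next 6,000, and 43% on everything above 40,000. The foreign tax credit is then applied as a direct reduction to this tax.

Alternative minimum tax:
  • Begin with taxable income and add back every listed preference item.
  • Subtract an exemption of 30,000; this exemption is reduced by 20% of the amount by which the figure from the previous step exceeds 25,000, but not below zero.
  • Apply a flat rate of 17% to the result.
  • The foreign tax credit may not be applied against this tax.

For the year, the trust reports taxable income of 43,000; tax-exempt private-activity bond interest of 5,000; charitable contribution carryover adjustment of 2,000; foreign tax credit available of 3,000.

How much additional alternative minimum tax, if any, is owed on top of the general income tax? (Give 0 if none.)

General income tax:
  33,000 × 13% = 4,290
  1,000 × 25% = 250
  6,000 × 33% = 1,980
  3,000 × 43% = 1,290
  → 7,810
  Less foreign tax credit 3,000 → 4,810

Alternative minimum tax:
  Adjusted income: 43,000 + 5,000 + 2,000 = 50,000
  Exemption: 30,000 − 20% × (50,000 − 25,000) = 30,000 − 5,000 = 25,000
  Base: 50,000 − 25,000 = 25,000
  25,000 × 17% = 4,250

4,250 ≤ 4,810, so no add-on is due.

0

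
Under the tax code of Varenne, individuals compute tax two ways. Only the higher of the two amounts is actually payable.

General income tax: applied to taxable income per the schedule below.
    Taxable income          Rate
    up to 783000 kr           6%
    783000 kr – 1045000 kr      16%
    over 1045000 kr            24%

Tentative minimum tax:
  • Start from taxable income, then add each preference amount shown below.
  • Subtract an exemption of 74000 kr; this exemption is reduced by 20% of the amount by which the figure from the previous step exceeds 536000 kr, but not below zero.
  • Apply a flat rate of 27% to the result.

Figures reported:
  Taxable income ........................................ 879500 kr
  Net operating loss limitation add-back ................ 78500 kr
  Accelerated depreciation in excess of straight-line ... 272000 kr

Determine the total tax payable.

332100 kr

General income tax:
  783000 kr × 6% = 46980 kr
  96500 kr × 16% = 15440 kr
  → 62420 kr

Tentative minimum tax:
  Adjusted income: 879500 kr + 78500 kr + 272000 kr = 1230000 kr
  Exemption: 20% × (1230000 kr − 536000 kr) = 138800 kr ≥ 74000 kr, so the exemption is fully phased out
  Base: 1230000 kr − 0 kr = 1230000 kr
  1230000 kr × 27% = 332100 kr

332100 kr > 62420 kr, so the tentative minimum tax is the binding amount.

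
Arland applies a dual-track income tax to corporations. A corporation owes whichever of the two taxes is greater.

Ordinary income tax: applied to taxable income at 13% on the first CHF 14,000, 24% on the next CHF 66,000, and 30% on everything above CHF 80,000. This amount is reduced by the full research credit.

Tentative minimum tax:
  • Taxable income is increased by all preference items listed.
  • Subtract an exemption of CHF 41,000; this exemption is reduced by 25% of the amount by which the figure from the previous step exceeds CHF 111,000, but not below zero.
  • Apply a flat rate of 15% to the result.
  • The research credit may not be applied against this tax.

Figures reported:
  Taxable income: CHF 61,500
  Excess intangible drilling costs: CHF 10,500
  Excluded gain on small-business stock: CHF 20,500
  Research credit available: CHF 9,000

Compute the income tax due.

CHF 7,725

Ordinary income tax:
  CHF 14,000 × 13% = CHF 1,820
  CHF 47,500 × 24% = CHF 11,400
  → CHF 13,220
  Less research credit CHF 9,000 → CHF 4,220

Tentative minimum tax:
  Adjusted income: CHF 61,500 + CHF 10,500 + CHF 20,500 = CHF 92,500
  Exemption: CHF 92,500 ≤ CHF 111,000, so full CHF 41,000 applies
  Base: CHF 92,500 − CHF 41,000 = CHF 51,500
  CHF 51,500 × 15% = CHF 7,725

CHF 7,725 > CHF 4,220, so the tentative minimum tax is the binding amount.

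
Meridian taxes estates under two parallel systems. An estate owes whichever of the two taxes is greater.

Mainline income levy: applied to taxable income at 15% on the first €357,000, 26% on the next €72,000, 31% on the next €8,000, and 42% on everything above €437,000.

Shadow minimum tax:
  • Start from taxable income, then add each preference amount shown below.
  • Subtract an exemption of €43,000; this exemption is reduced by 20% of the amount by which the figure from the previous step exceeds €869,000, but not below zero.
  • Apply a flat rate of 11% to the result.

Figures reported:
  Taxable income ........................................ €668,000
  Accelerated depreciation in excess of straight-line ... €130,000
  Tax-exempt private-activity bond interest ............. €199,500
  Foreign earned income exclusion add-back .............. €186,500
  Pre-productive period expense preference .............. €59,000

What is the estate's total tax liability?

€171,770

Shadow minimum tax:
  Adjusted income: €668,000 + €130,000 + €199,500 + €186,500 + €59,000 = €1,243,000
  Exemption: 20% × (€1,243,000 − €869,000) = €74,800 ≥ €43,000, so the exemption is fully phased out
  Base: €1,243,000 − €0 = €1,243,000
  €1,243,000 × 11% = €136,730

Mainline income levy:
  €357,000 × 15% = €53,550
  €72,000 × 26% = €18,720
  €8,000 × 31% = €2,480
  €231,000 × 42% = €97,020
  → €171,770

€171,770 > €136,730, so the mainline income levy governs.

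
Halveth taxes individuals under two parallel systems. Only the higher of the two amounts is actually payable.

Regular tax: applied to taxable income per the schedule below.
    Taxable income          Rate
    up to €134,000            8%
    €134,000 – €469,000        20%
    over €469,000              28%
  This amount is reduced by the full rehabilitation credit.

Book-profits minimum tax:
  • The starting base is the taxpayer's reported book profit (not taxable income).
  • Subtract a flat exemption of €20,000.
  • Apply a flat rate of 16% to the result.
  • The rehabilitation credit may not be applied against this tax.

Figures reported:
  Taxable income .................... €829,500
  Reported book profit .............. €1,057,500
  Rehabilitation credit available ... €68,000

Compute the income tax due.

€166,000

Book-profits minimum tax:
  Base (reported book profit): €1,057,500
  Less exemption €20,000 → base €1,037,500
  €1,037,500 × 16% = €166,000

Regular tax:
  €134,000 × 8% = €10,720
  €335,000 × 20% = €67,000
  €360,500 × 28% = €100,940
  → €178,660
  Less rehabilitation credit €68,000 → €110,660

€166,000 > €110,660, so the book-profits minimum tax is the binding amount.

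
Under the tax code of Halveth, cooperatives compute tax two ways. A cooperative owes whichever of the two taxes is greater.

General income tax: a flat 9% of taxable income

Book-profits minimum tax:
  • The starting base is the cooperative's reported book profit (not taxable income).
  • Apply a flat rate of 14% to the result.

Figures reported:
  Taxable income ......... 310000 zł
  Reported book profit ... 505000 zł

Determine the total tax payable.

70700 zł

General income tax:
  310000 zł × 9% = 27900 zł

Book-profits minimum tax:
  Base (reported book profit): 505000 zł
  505000 zł × 14% = 70700 zł

70700 zł > 27900 zł, so the book-profits minimum tax is the binding amount.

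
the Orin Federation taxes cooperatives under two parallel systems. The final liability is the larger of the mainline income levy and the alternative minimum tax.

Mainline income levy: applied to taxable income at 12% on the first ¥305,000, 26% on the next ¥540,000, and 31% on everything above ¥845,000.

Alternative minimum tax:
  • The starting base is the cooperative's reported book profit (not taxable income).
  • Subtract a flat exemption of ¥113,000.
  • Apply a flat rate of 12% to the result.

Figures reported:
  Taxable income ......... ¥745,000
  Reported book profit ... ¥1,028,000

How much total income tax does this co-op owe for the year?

¥151,000

Alternative minimum tax:
  Base (reported book profit): ¥1,028,000
  Less exemption ¥113,000 → base ¥915,000
  ¥915,000 × 12% = ¥109,800

Mainline income levy:
  ¥305,000 × 12% = ¥36,600
  ¥440,000 × 26% = ¥114,400
  → ¥151,000

¥151,000 > ¥109,800, so the mainline income levy governs.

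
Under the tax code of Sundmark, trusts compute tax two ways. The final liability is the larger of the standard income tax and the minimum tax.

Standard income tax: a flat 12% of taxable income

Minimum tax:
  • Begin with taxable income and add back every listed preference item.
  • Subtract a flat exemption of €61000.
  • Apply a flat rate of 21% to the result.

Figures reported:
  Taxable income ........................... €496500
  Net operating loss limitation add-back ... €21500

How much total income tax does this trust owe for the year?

Minimum tax:
  Adjusted income: €496500 + €21500 = €518000
  Less exemption €61000 → base €457000
  €457000 × 21% = €95970

Standard income tax:
  €496500 × 12% = €59580

€95970 > €59580, so the minimum tax is the binding amount.

€95970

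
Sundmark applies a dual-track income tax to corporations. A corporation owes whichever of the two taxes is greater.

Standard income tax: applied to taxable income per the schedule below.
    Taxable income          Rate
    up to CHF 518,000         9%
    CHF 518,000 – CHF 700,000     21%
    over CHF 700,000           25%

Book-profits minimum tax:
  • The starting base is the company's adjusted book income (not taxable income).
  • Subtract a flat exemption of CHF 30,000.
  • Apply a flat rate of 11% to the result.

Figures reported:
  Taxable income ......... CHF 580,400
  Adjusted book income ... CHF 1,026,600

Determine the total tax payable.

CHF 109,626

Standard income tax:
  CHF 518,000 × 9% = CHF 46,620
  CHF 62,400 × 21% = CHF 13,104
  → CHF 59,724

Book-profits minimum tax:
  Base (adjusted book income): CHF 1,026,600
  Less exemption CHF 30,000 → base CHF 996,600
  CHF 996,600 × 11% = CHF 109,626

CHF 109,626 > CHF 59,724, so the book-profits minimum tax is the binding amount.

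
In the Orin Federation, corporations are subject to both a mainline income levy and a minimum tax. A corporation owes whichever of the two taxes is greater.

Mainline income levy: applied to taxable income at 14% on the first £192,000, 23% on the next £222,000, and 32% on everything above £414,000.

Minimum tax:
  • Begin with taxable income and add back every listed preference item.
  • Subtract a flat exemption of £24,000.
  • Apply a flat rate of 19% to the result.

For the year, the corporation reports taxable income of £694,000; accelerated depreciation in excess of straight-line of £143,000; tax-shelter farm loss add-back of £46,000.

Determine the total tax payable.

Mainline income levy:
  £192,000 × 14% = £26,880
  £222,000 × 23% = £51,060
  £280,000 × 32% = £89,600
  → £167,540

Minimum tax:
  Adjusted income: £694,000 + £143,000 + £46,000 = £883,000
  Less exemption £24,000 → base £859,000
  £859,000 × 19% = £163,210

£167,540 > £163,210, so the mainline income levy governs.

£167,540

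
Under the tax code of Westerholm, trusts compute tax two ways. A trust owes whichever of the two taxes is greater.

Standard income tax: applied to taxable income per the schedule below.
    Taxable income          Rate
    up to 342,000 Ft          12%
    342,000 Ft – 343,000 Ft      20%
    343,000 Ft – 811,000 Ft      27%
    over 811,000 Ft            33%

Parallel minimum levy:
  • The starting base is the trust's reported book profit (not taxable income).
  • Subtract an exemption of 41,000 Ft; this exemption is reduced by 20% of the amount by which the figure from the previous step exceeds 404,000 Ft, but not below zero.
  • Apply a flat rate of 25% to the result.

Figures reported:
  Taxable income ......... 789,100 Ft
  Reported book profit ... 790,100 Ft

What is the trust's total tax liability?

Parallel minimum levy:
  Base (reported book profit): 790,100 Ft
  Exemption: 20% × (790,100 Ft − 404,000 Ft) = 77,220 Ft ≥ 41,000 Ft, so the exemption is fully phased out
  Base: 790,100 Ft − 0 Ft = 790,100 Ft
  790,100 Ft × 25% = 197,525 Ft

Standard income tax:
  342,000 Ft × 12% = 41,040 Ft
  1,000 Ft × 20% = 200 Ft
  446,100 Ft × 27% = 120,447 Ft
  → 161,687 Ft

197,525 Ft > 161,687 Ft, so the parallel minimum levy is the binding amount.

197,525 Ft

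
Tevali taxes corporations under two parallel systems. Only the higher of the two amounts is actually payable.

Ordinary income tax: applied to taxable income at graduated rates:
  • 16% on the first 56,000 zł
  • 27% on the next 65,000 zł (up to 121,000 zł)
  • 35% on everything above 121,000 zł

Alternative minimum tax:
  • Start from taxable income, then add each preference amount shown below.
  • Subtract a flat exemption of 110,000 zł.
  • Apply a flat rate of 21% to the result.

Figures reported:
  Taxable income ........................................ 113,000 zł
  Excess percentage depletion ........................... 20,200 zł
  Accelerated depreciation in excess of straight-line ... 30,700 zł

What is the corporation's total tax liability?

Ordinary income tax:
  56,000 zł × 16% = 8,960 zł
  57,000 zł × 27% = 15,390 zł
  → 24,350 zł

Alternative minimum tax:
  Adjusted income: 113,000 zł + 20,200 zł + 30,700 zł = 163,900 zł
  Less exemption 110,000 zł → base 53,900 zł
  53,900 zł × 21% = 11,319 zł

24,350 zł > 11,319 zł, so the ordinary income tax governs.

24,350 zł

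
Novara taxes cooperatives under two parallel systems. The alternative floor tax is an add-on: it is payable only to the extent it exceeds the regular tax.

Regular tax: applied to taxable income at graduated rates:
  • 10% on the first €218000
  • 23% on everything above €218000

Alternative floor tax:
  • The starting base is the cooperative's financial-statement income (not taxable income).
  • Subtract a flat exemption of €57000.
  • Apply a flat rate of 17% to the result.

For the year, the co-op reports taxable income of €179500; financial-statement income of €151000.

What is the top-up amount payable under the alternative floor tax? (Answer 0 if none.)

Regular tax:
  €179500 × 10% = €17950

Alternative floor tax:
  Base (financial-statement income): €151000
  Less exemption €57000 → base €94000
  €94000 × 17% = €15980

€15980 ≤ €17950, so no add-on is due.

€0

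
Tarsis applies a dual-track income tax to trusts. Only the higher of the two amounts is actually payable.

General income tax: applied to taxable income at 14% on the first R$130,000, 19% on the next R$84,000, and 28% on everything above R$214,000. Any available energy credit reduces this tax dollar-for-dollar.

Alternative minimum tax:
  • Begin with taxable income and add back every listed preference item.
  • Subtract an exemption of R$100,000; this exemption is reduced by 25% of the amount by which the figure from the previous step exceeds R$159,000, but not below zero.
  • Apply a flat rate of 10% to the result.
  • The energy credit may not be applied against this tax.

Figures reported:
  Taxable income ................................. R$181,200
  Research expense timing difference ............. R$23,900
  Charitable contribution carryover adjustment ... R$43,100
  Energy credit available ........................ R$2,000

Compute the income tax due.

R$25,928

General income tax:
  R$130,000 × 14% = R$18,200
  R$51,200 × 19% = R$9,728
  → R$27,928
  Less energy credit R$2,000 → R$25,928

Alternative minimum tax:
  Adjusted income: R$181,200 + R$23,900 + R$43,100 = R$248,200
  Exemption: R$100,000 − 25% × (R$248,200 − R$159,000) = R$100,000 − R$22,300 = R$77,700
  Base: R$248,200 − R$77,700 = R$170,500
  R$170,500 × 10% = R$17,050

R$25,928 > R$17,050, so the general income tax governs.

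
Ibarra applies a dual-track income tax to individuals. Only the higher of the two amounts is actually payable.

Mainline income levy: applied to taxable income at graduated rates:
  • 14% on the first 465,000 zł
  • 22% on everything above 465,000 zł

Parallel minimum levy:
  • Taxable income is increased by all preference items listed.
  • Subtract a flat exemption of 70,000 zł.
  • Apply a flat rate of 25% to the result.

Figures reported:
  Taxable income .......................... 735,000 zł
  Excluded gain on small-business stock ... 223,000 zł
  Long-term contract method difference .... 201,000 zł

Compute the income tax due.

272,250 zł

Parallel minimum levy:
  Adjusted income: 735,000 zł + 223,000 zł + 201,000 zł = 1,159,000 zł
  Less exemption 70,000 zł → base 1,089,000 zł
  1,089,000 zł × 25% = 272,250 zł

Mainline income levy:
  465,000 zł × 14% = 65,100 zł
  270,000 zł × 22% = 59,400 zł
  → 124,500 zł

272,250 zł > 124,500 zł, so the parallel minimum levy is the binding amount.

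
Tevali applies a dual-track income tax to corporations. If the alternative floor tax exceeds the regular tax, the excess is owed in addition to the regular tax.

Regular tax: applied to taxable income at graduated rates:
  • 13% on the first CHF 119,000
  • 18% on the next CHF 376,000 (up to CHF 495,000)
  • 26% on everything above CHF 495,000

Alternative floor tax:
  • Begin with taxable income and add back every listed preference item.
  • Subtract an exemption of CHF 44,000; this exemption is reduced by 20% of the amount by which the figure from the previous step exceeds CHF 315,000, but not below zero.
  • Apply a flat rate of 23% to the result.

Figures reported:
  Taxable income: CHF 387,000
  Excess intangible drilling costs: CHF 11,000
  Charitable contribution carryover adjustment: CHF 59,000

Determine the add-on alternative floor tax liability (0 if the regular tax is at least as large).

CHF 37,812

Regular tax:
  CHF 119,000 × 13% = CHF 15,470
  CHF 268,000 × 18% = CHF 48,240
  → CHF 63,710

Alternative floor tax:
  Adjusted income: CHF 387,000 + CHF 11,000 + CHF 59,000 = CHF 457,000
  Exemption: CHF 44,000 − 20% × (CHF 457,000 − CHF 315,000) = CHF 44,000 − CHF 28,400 = CHF 15,600
  Base: CHF 457,000 − CHF 15,600 = CHF 441,400
  CHF 441,400 × 23% = CHF 101,522

Excess of alternative floor tax over regular tax: CHF 101,522 − CHF 63,710 = CHF 37,812.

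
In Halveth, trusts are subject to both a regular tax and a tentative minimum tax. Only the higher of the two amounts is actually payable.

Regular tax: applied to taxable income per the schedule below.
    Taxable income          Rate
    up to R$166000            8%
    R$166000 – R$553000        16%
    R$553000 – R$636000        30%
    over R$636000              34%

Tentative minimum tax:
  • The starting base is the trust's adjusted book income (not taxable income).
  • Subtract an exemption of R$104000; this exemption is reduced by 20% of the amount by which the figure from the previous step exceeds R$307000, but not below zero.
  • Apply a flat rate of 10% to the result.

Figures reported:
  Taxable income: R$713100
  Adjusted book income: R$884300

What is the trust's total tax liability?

Regular tax:
  R$166000 × 8% = R$13280
  R$387000 × 16% = R$61920
  R$83000 × 30% = R$24900
  R$77100 × 34% = R$26214
  → R$126314

Tentative minimum tax:
  Base (adjusted book income): R$884300
  Exemption: 20% × (R$884300 − R$307000) = R$115460 ≥ R$104000, so the exemption is fully phased out
  Base: R$884300 − R$0 = R$884300
  R$884300 × 10% = R$88430

R$126314 > R$88430, so the regular tax governs.

R$126314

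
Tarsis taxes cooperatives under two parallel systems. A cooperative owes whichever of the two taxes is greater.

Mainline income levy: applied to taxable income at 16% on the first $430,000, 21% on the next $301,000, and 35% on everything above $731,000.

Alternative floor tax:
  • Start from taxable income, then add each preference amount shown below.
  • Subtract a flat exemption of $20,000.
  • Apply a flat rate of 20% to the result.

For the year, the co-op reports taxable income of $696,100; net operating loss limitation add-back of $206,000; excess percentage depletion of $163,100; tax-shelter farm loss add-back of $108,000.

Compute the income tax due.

Alternative floor tax:
  Adjusted income: $696,100 + $206,000 + $163,100 + $108,000 = $1,173,200
  Less exemption $20,000 → base $1,153,200
  $1,153,200 × 20% = $230,640

Mainline income levy:
  $430,000 × 16% = $68,800
  $266,100 × 21% = $55,881
  → $124,681

$230,640 > $124,681, so the alternative floor tax is the binding amount.

$230,640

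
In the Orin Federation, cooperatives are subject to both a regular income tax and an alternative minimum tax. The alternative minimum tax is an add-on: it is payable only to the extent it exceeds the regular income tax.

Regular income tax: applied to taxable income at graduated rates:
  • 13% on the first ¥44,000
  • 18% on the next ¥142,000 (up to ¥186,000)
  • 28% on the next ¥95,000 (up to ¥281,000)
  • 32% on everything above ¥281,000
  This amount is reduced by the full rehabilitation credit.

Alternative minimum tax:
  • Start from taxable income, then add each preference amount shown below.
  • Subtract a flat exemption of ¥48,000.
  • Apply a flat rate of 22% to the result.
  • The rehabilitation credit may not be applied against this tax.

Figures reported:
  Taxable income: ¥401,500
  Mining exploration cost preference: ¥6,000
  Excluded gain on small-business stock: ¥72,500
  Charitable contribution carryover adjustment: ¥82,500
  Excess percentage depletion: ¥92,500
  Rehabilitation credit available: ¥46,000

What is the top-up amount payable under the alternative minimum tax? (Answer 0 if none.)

Alternative minimum tax:
  Adjusted income: ¥401,500 + ¥6,000 + ¥72,500 + ¥82,500 + ¥92,500 = ¥655,000
  Less exemption ¥48,000 → base ¥607,000
  ¥607,000 × 22% = ¥133,540

Regular income tax:
  ¥44,000 × 13% = ¥5,720
  ¥142,000 × 18% = ¥25,560
  ¥95,000 × 28% = ¥26,600
  ¥120,500 × 32% = ¥38,560
  → ¥96,440
  Less rehabilitation credit ¥46,000 → ¥50,440

Excess of alternative minimum tax over regular income tax: ¥133,540 − ¥50,440 = ¥83,100.

¥83,100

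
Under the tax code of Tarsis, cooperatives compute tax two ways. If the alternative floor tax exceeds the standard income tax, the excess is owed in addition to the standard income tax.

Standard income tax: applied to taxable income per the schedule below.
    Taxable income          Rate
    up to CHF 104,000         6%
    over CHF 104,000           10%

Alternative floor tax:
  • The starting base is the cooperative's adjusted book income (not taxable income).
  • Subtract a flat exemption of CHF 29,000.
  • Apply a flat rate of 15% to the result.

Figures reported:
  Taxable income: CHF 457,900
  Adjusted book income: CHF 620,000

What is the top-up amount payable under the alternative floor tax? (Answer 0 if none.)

CHF 47,020

Alternative floor tax:
  Base (adjusted book income): CHF 620,000
  Less exemption CHF 29,000 → base CHF 591,000
  CHF 591,000 × 15% = CHF 88,650

Standard income tax:
  CHF 104,000 × 6% = CHF 6,240
  CHF 353,900 × 10% = CHF 35,390
  → CHF 41,630

Excess of alternative floor tax over standard income tax: CHF 88,650 − CHF 41,630 = CHF 47,020.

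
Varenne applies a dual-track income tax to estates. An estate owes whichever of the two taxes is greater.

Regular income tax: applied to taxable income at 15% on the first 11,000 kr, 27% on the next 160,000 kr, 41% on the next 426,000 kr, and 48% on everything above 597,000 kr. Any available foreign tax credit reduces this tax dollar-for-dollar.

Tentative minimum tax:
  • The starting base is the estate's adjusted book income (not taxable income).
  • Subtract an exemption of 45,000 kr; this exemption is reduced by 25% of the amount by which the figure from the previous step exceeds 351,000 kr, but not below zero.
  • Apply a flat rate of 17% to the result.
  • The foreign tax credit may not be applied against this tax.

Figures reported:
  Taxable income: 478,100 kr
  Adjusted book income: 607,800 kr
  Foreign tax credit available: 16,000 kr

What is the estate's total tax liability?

154,761 kr

Tentative minimum tax:
  Base (adjusted book income): 607,800 kr
  Exemption: 25% × (607,800 kr − 351,000 kr) = 64,200 kr ≥ 45,000 kr, so the exemption is fully phased out
  Base: 607,800 kr − 0 kr = 607,800 kr
  607,800 kr × 17% = 103,326 kr

Regular income tax:
  11,000 kr × 15% = 1,650 kr
  160,000 kr × 27% = 43,200 kr
  307,100 kr × 41% = 125,911 kr
  → 170,761 kr
  Less foreign tax credit 16,000 kr → 154,761 kr

154,761 kr > 103,326 kr, so the regular income tax governs.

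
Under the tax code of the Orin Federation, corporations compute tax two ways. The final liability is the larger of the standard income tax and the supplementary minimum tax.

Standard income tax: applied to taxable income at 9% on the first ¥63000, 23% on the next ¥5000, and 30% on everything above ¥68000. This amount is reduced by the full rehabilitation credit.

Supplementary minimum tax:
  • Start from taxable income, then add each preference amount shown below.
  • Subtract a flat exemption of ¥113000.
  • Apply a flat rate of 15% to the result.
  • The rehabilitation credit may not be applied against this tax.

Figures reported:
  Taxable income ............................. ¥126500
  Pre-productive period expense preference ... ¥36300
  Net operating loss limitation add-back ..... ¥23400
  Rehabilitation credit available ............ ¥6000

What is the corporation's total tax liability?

¥18370

Supplementary minimum tax:
  Adjusted income: ¥126500 + ¥36300 + ¥23400 = ¥186200
  Less exemption ¥113000 → base ¥73200
  ¥73200 × 15% = ¥10980

Standard income tax:
  ¥63000 × 9% = ¥5670
  ¥5000 × 23% = ¥1150
  ¥58500 × 30% = ¥17550
  → ¥24370
  Less rehabilitation credit ¥6000 → ¥18370

¥18370 > ¥10980, so the standard income tax governs.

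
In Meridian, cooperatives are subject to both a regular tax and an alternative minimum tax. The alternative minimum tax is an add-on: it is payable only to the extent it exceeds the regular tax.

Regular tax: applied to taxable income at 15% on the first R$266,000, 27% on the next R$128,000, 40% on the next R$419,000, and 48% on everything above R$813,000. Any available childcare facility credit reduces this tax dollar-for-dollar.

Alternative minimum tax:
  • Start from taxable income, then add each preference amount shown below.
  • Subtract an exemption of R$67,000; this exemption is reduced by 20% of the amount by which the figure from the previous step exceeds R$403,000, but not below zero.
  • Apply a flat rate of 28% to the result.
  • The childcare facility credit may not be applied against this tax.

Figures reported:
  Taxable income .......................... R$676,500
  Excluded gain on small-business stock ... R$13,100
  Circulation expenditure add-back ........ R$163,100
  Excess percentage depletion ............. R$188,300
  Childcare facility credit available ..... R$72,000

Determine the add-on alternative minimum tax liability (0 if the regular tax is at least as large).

R$176,020

Regular tax:
  R$266,000 × 15% = R$39,900
  R$128,000 × 27% = R$34,560
  R$282,500 × 40% = R$113,000
  → R$187,460
  Less childcare facility credit R$72,000 → R$115,460

Alternative minimum tax:
  Adjusted income: R$676,500 + R$13,100 + R$163,100 + R$188,300 = R$1,041,000
  Exemption: 20% × (R$1,041,000 − R$403,000) = R$127,600 ≥ R$67,000, so the exemption is fully phased out
  Base: R$1,041,000 − R$0 = R$1,041,000
  R$1,041,000 × 28% = R$291,480

Excess of alternative minimum tax over regular tax: R$291,480 − R$115,460 = R$176,020.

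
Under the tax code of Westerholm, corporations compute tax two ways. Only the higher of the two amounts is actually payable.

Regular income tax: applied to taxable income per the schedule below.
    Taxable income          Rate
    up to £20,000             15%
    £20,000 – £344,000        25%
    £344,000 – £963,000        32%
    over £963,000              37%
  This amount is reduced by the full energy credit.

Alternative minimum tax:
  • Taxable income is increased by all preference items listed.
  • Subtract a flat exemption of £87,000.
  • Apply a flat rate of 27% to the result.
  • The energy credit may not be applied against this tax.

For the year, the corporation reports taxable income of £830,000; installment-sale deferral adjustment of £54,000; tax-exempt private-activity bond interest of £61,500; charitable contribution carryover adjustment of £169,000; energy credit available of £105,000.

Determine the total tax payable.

Alternative minimum tax:
  Adjusted income: £830,000 + £54,000 + £61,500 + £169,000 = £1,114,500
  Less exemption £87,000 → base £1,027,500
  £1,027,500 × 27% = £277,425

Regular income tax:
  £20,000 × 15% = £3,000
  £324,000 × 25% = £81,000
  £486,000 × 32% = £155,520
  → £239,520
  Less energy credit £105,000 → £134,520

£277,425 > £134,520, so the alternative minimum tax is the binding amount.

£277,425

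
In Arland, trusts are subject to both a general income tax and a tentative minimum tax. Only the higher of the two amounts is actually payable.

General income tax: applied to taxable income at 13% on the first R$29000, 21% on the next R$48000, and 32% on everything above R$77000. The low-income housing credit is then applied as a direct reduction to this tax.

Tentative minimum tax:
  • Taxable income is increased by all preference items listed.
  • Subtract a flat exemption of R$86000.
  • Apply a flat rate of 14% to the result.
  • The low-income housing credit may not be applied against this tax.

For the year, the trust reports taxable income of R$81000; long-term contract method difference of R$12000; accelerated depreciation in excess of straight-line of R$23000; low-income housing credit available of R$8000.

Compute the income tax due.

R$7130

General income tax:
  R$29000 × 13% = R$3770
  R$48000 × 21% = R$10080
  R$4000 × 32% = R$1280
  → R$15130
  Less low-income housing credit R$8000 → R$7130

Tentative minimum tax:
  Adjusted income: R$81000 + R$12000 + R$23000 = R$116000
  Less exemption R$86000 → base R$30000
  R$30000 × 14% = R$4200

R$7130 > R$4200, so the general income tax governs.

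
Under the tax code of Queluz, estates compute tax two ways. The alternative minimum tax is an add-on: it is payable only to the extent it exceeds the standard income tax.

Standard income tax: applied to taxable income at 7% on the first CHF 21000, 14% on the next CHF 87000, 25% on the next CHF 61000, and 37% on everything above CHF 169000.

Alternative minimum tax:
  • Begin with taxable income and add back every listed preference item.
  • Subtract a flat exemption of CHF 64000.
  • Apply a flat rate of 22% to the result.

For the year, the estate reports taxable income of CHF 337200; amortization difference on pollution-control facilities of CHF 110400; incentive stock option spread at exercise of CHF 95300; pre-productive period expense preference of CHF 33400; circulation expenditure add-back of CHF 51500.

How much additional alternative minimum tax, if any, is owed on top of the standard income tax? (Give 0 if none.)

CHF 32902

Standard income tax:
  CHF 21000 × 7% = CHF 1470
  CHF 87000 × 14% = CHF 12180
  CHF 61000 × 25% = CHF 15250
  CHF 168200 × 37% = CHF 62234
  → CHF 91134

Alternative minimum tax:
  Adjusted income: CHF 337200 + CHF 110400 + CHF 95300 + CHF 33400 + CHF 51500 = CHF 627800
  Less exemption CHF 64000 → base CHF 563800
  CHF 563800 × 22% = CHF 124036

Excess of alternative minimum tax over standard income tax: CHF 124036 − CHF 91134 = CHF 32902.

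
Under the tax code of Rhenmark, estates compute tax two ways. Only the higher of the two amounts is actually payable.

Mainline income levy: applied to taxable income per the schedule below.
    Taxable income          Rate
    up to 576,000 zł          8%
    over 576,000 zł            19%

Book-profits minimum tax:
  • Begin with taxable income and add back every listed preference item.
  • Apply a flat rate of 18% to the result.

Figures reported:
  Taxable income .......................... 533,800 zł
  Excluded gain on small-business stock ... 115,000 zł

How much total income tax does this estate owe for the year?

116,784 zł

Mainline income levy:
  533,800 zł × 8% = 42,704 zł

Book-profits minimum tax:
  Adjusted income: 533,800 zł + 115,000 zł = 648,800 zł
  648,800 zł × 18% = 116,784 zł

116,784 zł > 42,704 zł, so the book-profits minimum tax is the binding amount.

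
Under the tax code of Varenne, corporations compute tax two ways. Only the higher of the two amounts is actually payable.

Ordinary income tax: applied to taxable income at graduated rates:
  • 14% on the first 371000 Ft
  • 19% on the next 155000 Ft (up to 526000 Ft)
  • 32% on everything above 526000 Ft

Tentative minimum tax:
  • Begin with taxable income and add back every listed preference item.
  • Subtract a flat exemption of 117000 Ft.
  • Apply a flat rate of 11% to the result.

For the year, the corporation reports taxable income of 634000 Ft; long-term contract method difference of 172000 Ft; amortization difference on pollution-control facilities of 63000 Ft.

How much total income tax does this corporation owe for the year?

115950 Ft

Tentative minimum tax:
  Adjusted income: 634000 Ft + 172000 Ft + 63000 Ft = 869000 Ft
  Less exemption 117000 Ft → base 752000 Ft
  752000 Ft × 11% = 82720 Ft

Ordinary income tax:
  371000 Ft × 14% = 51940 Ft
  155000 Ft × 19% = 29450 Ft
  108000 Ft × 32% = 34560 Ft
  → 115950 Ft

115950 Ft > 82720 Ft, so the ordinary income tax governs.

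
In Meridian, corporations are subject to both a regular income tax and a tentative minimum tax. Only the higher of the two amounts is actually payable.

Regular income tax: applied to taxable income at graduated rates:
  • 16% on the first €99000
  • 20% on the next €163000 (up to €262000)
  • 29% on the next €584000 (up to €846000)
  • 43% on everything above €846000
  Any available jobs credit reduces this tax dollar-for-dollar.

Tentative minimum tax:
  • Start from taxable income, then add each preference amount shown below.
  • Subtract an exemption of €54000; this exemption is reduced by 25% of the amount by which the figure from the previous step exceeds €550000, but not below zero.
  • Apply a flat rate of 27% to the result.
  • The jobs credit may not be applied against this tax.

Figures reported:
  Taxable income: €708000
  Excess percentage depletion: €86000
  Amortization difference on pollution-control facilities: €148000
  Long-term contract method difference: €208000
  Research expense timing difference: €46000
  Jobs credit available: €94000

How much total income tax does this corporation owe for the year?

€322920

Tentative minimum tax:
  Adjusted income: €708000 + €86000 + €148000 + €208000 + €46000 = €1196000
  Exemption: 25% × (€1196000 − €550000) = €161500 ≥ €54000, so the exemption is fully phased out
  Base: €1196000 − €0 = €1196000
  €1196000 × 27% = €322920

Regular income tax:
  €99000 × 16% = €15840
  €163000 × 20% = €32600
  €446000 × 29% = €129340
  → €177780
  Less jobs credit €94000 → €83780

€322920 > €83780, so the tentative minimum tax is the binding amount.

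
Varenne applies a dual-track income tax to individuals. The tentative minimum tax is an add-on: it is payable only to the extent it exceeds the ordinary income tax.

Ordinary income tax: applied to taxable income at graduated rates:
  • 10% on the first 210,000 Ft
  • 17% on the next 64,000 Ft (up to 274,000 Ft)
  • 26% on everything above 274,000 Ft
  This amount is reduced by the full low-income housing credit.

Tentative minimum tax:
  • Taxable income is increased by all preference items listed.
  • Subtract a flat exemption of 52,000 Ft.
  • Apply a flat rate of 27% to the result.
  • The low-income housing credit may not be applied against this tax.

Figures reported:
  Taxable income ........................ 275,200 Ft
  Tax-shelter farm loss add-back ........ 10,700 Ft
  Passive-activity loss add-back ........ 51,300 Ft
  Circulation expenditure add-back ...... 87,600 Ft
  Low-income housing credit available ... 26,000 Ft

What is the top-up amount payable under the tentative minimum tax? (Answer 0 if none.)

Tentative minimum tax:
  Adjusted income: 275,200 Ft + 10,700 Ft + 51,300 Ft + 87,600 Ft = 424,800 Ft
  Less exemption 52,000 Ft → base 372,800 Ft
  372,800 Ft × 27% = 100,656 Ft

Ordinary income tax:
  210,000 Ft × 10% = 21,000 Ft
  64,000 Ft × 17% = 10,880 Ft
  1,200 Ft × 26% = 312 Ft
  → 32,192 Ft
  Less low-income housing credit 26,000 Ft → 6,192 Ft

Excess of tentative minimum tax over ordinary income tax: 100,656 Ft − 6,192 Ft = 94,464 Ft.

94,464 Ft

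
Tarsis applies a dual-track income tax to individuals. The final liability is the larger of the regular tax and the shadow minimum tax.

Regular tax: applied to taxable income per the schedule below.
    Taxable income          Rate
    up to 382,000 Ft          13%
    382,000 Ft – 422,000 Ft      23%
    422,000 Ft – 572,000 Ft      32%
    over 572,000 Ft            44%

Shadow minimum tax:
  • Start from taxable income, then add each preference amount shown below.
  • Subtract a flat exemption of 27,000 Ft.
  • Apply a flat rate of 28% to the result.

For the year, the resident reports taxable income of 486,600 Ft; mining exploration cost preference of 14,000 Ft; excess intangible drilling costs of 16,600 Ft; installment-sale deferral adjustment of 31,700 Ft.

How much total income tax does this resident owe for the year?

146,132 Ft

Shadow minimum tax:
  Adjusted income: 486,600 Ft + 14,000 Ft + 16,600 Ft + 31,700 Ft = 548,900 Ft
  Less exemption 27,000 Ft → base 521,900 Ft
  521,900 Ft × 28% = 146,132 Ft

Regular tax:
  382,000 Ft × 13% = 49,660 Ft
  40,000 Ft × 23% = 9,200 Ft
  64,600 Ft × 32% = 20,672 Ft
  → 79,532 Ft

146,132 Ft > 79,532 Ft, so the shadow minimum tax is the binding amount.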